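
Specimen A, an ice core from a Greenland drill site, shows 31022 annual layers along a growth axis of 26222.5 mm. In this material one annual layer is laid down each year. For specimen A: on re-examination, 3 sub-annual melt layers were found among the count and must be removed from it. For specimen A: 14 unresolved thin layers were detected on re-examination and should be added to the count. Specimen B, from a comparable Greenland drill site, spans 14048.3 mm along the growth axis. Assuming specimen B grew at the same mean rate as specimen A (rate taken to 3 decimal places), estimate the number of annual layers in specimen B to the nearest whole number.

Specimen A: after corrections the count is 31022 − 3 + 14 = 31033 annual layers.
A: Extension rate ≈ 26222.5 / 31033 = 0.845 mm per year.
For B, 14048.3 / 0.845 = 16625.21 years ≈ 16625 annual layers.

16625 annual layers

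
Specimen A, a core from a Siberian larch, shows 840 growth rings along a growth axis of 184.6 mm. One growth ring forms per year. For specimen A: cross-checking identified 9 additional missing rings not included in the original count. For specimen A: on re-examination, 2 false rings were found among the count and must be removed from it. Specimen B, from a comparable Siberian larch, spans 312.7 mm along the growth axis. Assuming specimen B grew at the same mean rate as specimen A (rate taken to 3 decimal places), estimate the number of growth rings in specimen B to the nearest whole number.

Specimen A: correcting the raw count gives 840 − 2 + 9 = 847 true growth rings.
A: Extension rate ≈ 184.6 / 847 = 0.218 mm/year.
Specimen B: 312.7 mm / 0.218 mm per year = 1434.40 years ≈ 1434 growth rings.

1434 growth rings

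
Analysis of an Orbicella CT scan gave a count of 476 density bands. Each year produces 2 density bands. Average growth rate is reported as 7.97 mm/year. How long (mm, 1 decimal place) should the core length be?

1896.9 mm

476 density bands at 2 per year is 476 / 2 = 238 years.
238 years at 7.97 mm/year gives 7.97 × 238 = 1896.9 mm.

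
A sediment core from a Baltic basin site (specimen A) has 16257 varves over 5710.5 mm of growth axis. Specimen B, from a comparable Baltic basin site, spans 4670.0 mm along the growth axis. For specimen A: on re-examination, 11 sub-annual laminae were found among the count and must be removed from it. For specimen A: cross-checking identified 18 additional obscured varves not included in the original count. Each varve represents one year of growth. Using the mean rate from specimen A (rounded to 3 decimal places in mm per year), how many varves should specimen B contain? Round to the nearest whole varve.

13305 varves

Specimen A: after corrections the count is 16257 − 11 + 18 = 16264 varves.
A: Mean rate = 5710.5 mm / 16264 years ≈ 0.351 mm per year.
Specimen B: 4670.0 mm / 0.351 mm per year = 13304.84 years ≈ 13305 varves.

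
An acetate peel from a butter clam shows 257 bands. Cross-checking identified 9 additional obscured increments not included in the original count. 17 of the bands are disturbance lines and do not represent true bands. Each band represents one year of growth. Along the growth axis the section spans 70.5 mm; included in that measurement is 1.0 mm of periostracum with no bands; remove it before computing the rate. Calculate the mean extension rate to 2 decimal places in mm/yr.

Correcting the raw count gives 257 − 17 + 9 = 249 true bands.
Removing the 1.0 mm offcut leaves 70.5 − 1.0 = 69.5 mm.
69.5 mm over 249 years gives 69.5 / 249 ≈ 0.28 mm/yr.

0.28 mm/yr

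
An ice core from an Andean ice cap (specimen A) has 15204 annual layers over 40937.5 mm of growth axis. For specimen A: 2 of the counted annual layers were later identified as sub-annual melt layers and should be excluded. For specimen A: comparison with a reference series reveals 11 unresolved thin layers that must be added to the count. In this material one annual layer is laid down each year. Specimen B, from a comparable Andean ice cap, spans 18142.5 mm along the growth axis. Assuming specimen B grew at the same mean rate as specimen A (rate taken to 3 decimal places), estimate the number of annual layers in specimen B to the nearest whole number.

Specimen A: after corrections the count is 15204 − 2 + 11 = 15213 annual layers.
A: Mean rate = 40937.5 mm / 15213 years ≈ 2.691 mm/year.
Specimen B: 18142.5 mm / 2.691 mm per year = 6741.92 years ≈ 6742 annual layers.

6742 annual layers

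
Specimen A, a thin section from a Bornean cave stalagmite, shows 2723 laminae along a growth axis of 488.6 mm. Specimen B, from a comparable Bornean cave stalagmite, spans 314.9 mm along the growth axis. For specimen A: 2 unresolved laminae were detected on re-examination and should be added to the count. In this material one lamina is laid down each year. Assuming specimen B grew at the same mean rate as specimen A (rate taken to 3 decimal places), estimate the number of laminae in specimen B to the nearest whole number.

Specimen A: after corrections the count is 2723 + 2 = 2725 laminae.
A: Extension rate ≈ 488.6 / 2725 = 0.179 mm per year.
B spans 314.9 / 0.179 = 1759.22 years ≈ 1759 laminae.

1759 laminae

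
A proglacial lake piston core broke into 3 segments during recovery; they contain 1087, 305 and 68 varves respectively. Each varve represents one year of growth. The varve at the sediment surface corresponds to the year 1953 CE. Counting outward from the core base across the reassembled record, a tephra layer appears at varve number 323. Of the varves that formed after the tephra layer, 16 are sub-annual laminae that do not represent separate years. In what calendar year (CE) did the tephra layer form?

832 CE

Total varves = 1087 + 305 + 68 = 1460.
1460 − 323 = 1137 varves lie beyond the tephra layer toward the sediment surface.
1137 − 16 false = 1121 true varves after the tephra layer.
The varve at the sediment surface is 1953 CE, so the tephra layer dates to 1953 − 1121 = 832 CE.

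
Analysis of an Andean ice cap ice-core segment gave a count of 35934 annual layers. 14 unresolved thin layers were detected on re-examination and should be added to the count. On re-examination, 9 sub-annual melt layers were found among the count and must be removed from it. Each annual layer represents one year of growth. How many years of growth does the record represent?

True annual layer count = 35934 − 9 + 14 = 35939.
At one annual layer per year, that is 35939 years.

35939 years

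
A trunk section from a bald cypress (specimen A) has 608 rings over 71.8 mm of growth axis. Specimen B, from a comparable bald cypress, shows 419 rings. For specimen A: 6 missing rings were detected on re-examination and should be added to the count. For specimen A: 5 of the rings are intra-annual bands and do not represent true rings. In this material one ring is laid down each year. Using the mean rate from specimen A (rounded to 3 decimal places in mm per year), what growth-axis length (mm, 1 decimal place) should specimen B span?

Specimen A: correcting the raw count gives 608 − 5 + 6 = 609 true rings.
A: 71.8 mm over 609 years gives 71.8 / 609 ≈ 0.118 mm/yr.
For B, 0.118 mm/year × 419 years = 49.4 mm.

49.4 mm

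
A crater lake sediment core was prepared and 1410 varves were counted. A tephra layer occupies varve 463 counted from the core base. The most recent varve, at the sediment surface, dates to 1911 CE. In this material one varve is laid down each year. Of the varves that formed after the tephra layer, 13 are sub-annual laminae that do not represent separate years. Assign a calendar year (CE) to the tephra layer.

The tephra layer sits at varve 463 from the core base, so 1410 − 463 = 947 varves formed after it.
Excluding 13 false varves: 947 − 13 = 934.
1911 − 934 = 977 CE.

977 CE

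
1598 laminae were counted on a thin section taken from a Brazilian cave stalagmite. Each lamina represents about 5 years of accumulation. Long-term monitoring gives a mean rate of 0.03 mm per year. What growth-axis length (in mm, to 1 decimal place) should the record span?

239.7 mm

Multiplying by 5 years per lamina: 1598 × 5 = 7990 years.
7990 years at 0.03 mm/year gives 0.03 × 7990 = 239.7 mm.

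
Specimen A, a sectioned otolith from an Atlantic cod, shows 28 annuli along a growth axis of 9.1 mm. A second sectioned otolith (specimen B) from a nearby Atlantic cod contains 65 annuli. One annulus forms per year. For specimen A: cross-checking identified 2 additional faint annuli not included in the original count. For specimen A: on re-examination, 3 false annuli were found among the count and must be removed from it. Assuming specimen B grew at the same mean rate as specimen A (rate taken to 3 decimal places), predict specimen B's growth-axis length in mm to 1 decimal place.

Specimen A: after corrections the count is 28 − 3 + 2 = 27 annuli.
A: Extension rate ≈ 9.1 / 27 = 0.337 mm/year.
For B, 0.337 mm/year × 65 years = 21.9 mm.

21.9 mm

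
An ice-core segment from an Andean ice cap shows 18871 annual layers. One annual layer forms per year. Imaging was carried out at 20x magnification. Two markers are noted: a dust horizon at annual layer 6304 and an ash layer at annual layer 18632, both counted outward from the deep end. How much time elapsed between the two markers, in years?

Separation: 18632 − 6304 = 12328 annual layers.
At one annual layer per year, 12328 years elapsed between them.

12328 yr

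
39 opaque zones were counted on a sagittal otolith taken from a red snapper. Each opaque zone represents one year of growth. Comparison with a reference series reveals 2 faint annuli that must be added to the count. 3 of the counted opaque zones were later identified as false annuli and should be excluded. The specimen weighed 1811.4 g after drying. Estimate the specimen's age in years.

38 years

After corrections the count is 39 − 3 + 2 = 38 opaque zones.
With a one-to-one opaque zone periodicity this is 38 years.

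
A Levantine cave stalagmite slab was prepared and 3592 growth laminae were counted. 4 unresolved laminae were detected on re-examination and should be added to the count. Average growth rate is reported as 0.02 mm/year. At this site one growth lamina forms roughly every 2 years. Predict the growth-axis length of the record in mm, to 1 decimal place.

143.8 mm

After corrections the count is 3592 + 4 = 3596 growth laminae.
3596 growth laminae at 2 years each span 3596 × 2 = 7192 years.
Predicted length = 0.02 mm/year × 7192 years = 143.8 mm.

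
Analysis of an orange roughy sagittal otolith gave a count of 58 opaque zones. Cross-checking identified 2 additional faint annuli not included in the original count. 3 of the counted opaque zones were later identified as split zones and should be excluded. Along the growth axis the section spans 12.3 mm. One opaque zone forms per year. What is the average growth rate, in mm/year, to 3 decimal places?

Adjusted count: 58 − 3 + 2 = 57 opaque zones.
Extension rate ≈ 12.3 / 57 = 0.216 mm/year.

0.216 mm/year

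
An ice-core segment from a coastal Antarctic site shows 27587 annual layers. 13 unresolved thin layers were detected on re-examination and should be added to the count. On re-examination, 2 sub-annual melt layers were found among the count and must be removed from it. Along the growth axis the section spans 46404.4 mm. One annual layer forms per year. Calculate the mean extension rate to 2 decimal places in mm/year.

1.68 mm/year

After corrections the count is 27587 − 2 + 13 = 27598 annual layers.
Extension rate ≈ 46404.4 / 27598 = 1.68 mm/year.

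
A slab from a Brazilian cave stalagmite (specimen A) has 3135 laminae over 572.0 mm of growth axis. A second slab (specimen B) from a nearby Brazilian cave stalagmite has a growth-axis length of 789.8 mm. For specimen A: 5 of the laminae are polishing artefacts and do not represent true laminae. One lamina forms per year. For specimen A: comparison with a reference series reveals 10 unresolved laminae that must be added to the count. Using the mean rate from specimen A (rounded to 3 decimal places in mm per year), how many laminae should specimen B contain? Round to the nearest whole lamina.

4340 laminae

Specimen A: true lamina count = 3135 − 5 + 10 = 3140.
A: Mean rate = 572.0 mm / 3140 years ≈ 0.182 mm/yr.
Specimen B: 789.8 mm / 0.182 mm per year = 4339.56 years ≈ 4340 laminae.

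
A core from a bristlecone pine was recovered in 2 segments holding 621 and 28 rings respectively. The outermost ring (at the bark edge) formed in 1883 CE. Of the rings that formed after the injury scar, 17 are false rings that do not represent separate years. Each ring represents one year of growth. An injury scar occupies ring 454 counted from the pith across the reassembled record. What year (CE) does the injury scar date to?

1705 CE

Total rings = 621 + 28 = 649.
Between ring 454 and the bark edge there are 649 − 454 = 195 rings.
Removing the 17 false rings leaves 195 − 17 = 178 true rings beyond the injury scar.
1883 − 178 = 1705 CE.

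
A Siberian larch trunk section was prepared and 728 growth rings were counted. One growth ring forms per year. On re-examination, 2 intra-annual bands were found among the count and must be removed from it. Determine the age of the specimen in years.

726 years

Adjusted count: 728 − 2 = 726 growth rings.
One growth ring per year makes the duration 726 years.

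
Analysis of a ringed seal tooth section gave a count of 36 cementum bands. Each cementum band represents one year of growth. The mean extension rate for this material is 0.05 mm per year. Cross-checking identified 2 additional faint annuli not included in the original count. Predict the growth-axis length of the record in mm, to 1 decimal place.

Adjusted count: 36 + 2 = 38 cementum bands.
Length ≈ 0.05 × 38 = 1.9 mm.

1.9 mm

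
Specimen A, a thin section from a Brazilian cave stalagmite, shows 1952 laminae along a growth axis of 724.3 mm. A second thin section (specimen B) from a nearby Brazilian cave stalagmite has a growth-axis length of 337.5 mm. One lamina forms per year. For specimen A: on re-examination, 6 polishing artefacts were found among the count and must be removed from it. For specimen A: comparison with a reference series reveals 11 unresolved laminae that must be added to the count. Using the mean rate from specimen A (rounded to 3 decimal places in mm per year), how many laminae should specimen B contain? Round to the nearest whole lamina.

912 laminae

Specimen A: true lamina count = 1952 − 6 + 11 = 1957.
A: Extension rate ≈ 724.3 / 1957 = 0.370 mm/year.
Specimen B: 337.5 mm / 0.370 mm per year = 912.16 years ≈ 912 laminae.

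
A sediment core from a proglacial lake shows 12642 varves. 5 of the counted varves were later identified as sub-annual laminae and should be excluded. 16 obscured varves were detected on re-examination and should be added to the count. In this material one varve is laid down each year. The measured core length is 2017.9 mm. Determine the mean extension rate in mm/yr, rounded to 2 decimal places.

Adjusted count: 12642 − 5 + 16 = 12653 varves.
Extension rate ≈ 2017.9 / 12653 = 0.16 mm/yr.

0.16 mm/yr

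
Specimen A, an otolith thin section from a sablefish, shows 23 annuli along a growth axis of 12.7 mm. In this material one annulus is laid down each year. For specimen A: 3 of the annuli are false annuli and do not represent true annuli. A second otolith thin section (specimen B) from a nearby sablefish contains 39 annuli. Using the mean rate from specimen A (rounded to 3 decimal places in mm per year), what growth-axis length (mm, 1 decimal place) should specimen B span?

Specimen A: true annulus count = 23 − 3 = 20.
A: Extension rate ≈ 12.7 / 20 = 0.635 mm per year.
B's length ≈ 0.635 × 39 = 24.8 mm.

24.8 mm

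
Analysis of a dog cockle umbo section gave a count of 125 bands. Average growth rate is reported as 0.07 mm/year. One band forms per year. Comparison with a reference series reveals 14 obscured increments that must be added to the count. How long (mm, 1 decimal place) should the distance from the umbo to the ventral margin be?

9.7 mm

Adjusted count: 125 + 14 = 139 bands.
Length ≈ 0.07 × 139 = 9.7 mm.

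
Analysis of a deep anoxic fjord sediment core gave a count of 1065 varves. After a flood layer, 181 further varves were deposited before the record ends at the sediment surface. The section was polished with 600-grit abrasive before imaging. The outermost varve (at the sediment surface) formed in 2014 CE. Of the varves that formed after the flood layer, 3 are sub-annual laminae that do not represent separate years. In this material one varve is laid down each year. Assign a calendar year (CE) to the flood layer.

1836 CE

181 varves post-date the flood layer.
Removing the 3 false varves leaves 181 − 3 = 178 true varves beyond the flood layer.
The varve at the sediment surface is 2014 CE, so the flood layer dates to 2014 − 178 = 1836 CE.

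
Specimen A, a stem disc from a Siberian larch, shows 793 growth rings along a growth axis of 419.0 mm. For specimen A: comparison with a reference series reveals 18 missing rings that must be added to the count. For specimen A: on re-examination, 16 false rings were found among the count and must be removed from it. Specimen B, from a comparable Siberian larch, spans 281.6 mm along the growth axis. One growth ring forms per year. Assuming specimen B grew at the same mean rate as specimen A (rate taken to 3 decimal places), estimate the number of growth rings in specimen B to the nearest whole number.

534 growth rings

Specimen A: adjusted count: 793 − 16 + 18 = 795 growth rings.
A: Mean rate = 419.0 mm / 795 years ≈ 0.527 mm/yr.
B spans 281.6 / 0.527 = 534.35 years ≈ 534 growth rings.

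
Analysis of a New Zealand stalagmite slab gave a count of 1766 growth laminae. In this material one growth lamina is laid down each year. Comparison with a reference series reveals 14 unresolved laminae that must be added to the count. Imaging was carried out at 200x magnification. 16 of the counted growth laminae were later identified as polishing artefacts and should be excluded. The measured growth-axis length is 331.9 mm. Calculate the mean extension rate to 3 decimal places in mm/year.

Correcting the raw count gives 1766 − 16 + 14 = 1764 true growth laminae.
Mean rate = 331.9 mm / 1764 years ≈ 0.188 mm/year.

0.188 mm/year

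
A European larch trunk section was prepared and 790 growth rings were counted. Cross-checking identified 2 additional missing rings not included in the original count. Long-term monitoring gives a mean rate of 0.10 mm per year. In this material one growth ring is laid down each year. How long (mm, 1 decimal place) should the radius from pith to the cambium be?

Adjusted count: 790 + 2 = 792 growth rings.
792 years at 0.10 mm/year gives 0.10 × 792 = 79.2 mm.

79.2 mm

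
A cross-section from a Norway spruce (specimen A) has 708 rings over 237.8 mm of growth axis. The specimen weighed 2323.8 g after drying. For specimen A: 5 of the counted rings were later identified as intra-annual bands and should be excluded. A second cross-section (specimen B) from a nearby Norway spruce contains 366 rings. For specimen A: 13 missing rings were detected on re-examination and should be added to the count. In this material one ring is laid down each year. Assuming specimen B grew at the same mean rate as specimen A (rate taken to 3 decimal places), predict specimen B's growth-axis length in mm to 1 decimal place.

Specimen A: adjusted count: 708 − 5 + 13 = 716 rings.
A: 237.8 mm over 716 years gives 237.8 / 716 ≈ 0.332 mm per year.
For B, 0.332 mm/year × 366 years = 121.5 mm.

121.5 mm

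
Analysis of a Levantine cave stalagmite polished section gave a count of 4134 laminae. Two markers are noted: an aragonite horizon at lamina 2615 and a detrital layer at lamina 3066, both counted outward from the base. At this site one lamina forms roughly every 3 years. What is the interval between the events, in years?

Separation: 3066 − 2615 = 451 laminae.
Multiplying by 3 years per lamina: 451 × 3 = 1353 years.

1353 years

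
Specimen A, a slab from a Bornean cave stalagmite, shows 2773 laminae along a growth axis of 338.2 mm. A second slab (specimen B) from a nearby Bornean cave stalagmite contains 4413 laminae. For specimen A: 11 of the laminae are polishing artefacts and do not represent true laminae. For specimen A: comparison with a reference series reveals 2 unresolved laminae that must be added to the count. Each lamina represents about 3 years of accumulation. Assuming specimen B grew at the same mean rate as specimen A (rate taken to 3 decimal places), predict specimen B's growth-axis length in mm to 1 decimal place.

Specimen A: adjusted count: 2773 − 11 + 2 = 2764 laminae.
Specimen A: at 3 years per lamina, 2764 × 3 = 8292 years.
A: Mean rate = 338.2 mm / 8292 years ≈ 0.041 mm/year.
Specimen B: multiplying by 3 years per lamina: 4413 × 3 = 13239 years. For B, 0.041 mm/year × 13239 years = 542.8 mm.

542.8 mm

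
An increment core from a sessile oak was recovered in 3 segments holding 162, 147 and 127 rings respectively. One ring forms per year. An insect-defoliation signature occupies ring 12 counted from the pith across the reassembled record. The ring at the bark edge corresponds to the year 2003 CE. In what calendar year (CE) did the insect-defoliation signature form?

Total rings = 162 + 147 + 127 = 436.
Between ring 12 and the bark edge there are 436 − 12 = 424 rings.
The ring at the bark edge is 2003 CE, so the insect-defoliation signature dates to 2003 − 424 = 1579 CE.

1579 CE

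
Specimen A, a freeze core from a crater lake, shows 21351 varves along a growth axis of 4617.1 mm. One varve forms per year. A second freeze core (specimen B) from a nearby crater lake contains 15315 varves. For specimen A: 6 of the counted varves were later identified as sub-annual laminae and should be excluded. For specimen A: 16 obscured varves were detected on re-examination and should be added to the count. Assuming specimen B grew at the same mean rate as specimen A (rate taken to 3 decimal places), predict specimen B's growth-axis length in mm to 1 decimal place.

Specimen A: correcting the raw count gives 21351 − 6 + 16 = 21361 true varves.
A: 4617.1 mm over 21361 years gives 4617.1 / 21361 ≈ 0.216 mm per year.
B's length ≈ 0.216 × 15315 = 3308.0 mm.

3308.0 mm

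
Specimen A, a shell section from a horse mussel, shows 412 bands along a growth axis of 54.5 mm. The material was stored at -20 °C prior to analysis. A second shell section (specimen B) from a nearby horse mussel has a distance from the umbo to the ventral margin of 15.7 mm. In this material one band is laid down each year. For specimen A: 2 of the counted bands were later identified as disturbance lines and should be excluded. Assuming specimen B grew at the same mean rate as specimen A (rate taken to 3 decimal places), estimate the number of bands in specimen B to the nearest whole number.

118 bands

Specimen A: correcting the raw count gives 412 − 2 = 410 true bands.
A: 54.5 mm over 410 years gives 54.5 / 410 ≈ 0.133 mm/yr.
For B, 15.7 / 0.133 = 118.05 years ≈ 118 bands.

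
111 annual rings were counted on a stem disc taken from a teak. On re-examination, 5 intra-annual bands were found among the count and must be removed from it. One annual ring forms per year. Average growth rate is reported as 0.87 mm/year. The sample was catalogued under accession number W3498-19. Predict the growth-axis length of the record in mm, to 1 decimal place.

92.2 mm

Correcting the raw count gives 111 − 5 = 106 true annual rings.
106 years at 0.87 mm/year gives 0.87 × 106 = 92.2 mm.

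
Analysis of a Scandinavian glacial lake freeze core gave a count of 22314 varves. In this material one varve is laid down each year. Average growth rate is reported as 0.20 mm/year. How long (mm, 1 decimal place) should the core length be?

The record spans 22314 years at 0.20 mm per year.
Length ≈ 0.20 × 22314 = 4462.8 mm.

4462.8 mm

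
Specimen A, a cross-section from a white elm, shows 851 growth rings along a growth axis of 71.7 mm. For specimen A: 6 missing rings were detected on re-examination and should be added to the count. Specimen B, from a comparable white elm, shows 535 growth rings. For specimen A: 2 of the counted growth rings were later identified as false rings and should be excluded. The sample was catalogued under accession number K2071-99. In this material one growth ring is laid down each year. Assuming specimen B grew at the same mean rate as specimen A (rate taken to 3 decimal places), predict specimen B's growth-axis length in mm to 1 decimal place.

Specimen A: adjusted count: 851 − 2 + 6 = 855 growth rings.
A: 71.7 mm over 855 years gives 71.7 / 855 ≈ 0.084 mm/year.
B's length ≈ 0.084 × 535 = 44.9 mm.

44.9 mm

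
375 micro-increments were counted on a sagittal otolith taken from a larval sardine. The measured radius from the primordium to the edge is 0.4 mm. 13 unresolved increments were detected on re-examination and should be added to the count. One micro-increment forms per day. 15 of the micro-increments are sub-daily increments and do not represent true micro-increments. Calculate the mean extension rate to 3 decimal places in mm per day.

After corrections the count is 375 − 15 + 13 = 373 micro-increments.
Extension rate ≈ 0.4 / 373 = 0.001 mm per day.

0.001 mm per day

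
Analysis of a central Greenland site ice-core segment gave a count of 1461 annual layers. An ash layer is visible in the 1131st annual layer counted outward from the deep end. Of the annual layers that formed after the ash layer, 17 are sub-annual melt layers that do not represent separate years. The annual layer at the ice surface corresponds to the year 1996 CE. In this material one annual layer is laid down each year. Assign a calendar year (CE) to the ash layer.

1683 CE

Between annual layer 1131 and the ice surface there are 1461 − 1131 = 330 annual layers.
330 − 17 false = 313 true annual layers after the ash layer.
Counting back 313 years from 1996 CE places the ash layer in 1996 − 313 = 1683 CE.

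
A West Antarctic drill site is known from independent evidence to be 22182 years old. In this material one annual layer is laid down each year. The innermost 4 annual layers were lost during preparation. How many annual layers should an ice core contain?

22178 annual layers

Expected annual layers over 22182 years: 22182.
Less the 4 uncaptured annual layers: 22182 − 4 = 22178.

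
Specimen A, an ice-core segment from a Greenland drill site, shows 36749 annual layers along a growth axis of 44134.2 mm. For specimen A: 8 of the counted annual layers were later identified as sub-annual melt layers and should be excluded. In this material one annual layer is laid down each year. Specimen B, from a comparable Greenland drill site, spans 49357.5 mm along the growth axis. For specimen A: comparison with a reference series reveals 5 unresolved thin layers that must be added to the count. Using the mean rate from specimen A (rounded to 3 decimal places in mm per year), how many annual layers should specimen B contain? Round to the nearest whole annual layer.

Specimen A: after corrections the count is 36749 − 8 + 5 = 36746 annual layers.
A: Extension rate ≈ 44134.2 / 36746 = 1.201 mm/year.
For B, 49357.5 / 1.201 = 41097.00 years ≈ 41097 annual layers.

41097 annual layers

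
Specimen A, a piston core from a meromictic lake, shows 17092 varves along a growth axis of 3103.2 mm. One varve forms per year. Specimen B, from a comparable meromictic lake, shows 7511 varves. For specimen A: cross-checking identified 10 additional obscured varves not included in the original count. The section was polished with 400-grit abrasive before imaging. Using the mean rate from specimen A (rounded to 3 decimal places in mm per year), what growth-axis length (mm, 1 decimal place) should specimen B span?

Specimen A: adjusted count: 17092 + 10 = 17102 varves.
A: 3103.2 mm over 17102 years gives 3103.2 / 17102 ≈ 0.181 mm/year.
B's length ≈ 0.181 × 7511 = 1359.5 mm.

1359.5 mm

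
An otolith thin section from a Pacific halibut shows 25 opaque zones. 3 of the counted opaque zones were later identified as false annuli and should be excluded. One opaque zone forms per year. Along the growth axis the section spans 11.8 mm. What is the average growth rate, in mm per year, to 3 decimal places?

0.536 mm per year

Correcting the raw count gives 25 − 3 = 22 true opaque zones.
Mean rate = 11.8 mm / 22 years ≈ 0.536 mm per year.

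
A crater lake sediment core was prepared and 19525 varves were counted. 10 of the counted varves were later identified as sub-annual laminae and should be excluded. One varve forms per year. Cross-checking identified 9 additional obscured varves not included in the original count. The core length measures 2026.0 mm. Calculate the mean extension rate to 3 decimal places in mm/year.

0.104 mm/year

True varve count = 19525 − 10 + 9 = 19524.
2026.0 mm over 19524 years gives 2026.0 / 19524 ≈ 0.104 mm/year.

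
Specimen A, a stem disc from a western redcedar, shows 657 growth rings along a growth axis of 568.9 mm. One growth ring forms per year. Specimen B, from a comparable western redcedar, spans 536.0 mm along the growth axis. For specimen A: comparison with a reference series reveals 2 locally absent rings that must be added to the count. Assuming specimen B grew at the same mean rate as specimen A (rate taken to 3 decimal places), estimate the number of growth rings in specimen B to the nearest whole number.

621 growth rings

Specimen A: true growth ring count = 657 + 2 = 659.
A: 568.9 mm over 659 years gives 568.9 / 659 ≈ 0.863 mm/year.
For B, 536.0 / 0.863 = 621.09 years ≈ 621 growth rings.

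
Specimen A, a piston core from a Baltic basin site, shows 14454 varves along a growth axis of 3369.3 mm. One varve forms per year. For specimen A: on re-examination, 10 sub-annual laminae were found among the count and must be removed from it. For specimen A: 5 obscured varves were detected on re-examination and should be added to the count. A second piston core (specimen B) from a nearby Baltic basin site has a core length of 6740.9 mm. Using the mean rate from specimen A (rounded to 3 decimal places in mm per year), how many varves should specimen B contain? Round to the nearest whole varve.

28931 varves

Specimen A: adjusted count: 14454 − 10 + 5 = 14449 varves.
A: Extension rate ≈ 3369.3 / 14449 = 0.233 mm per year.
Specimen B: 6740.9 mm / 0.233 mm per year = 28930.90 years ≈ 28931 varves.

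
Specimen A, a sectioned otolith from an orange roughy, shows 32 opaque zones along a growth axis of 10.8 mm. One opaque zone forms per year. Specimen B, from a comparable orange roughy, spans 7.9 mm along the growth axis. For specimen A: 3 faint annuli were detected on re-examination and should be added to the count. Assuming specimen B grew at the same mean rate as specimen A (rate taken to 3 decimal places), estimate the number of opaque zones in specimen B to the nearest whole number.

26 opaque zones

Specimen A: after corrections the count is 32 + 3 = 35 opaque zones.
A: 10.8 mm over 35 years gives 10.8 / 35 ≈ 0.309 mm/year.
For B, 7.9 / 0.309 = 25.57 years ≈ 26 opaque zones.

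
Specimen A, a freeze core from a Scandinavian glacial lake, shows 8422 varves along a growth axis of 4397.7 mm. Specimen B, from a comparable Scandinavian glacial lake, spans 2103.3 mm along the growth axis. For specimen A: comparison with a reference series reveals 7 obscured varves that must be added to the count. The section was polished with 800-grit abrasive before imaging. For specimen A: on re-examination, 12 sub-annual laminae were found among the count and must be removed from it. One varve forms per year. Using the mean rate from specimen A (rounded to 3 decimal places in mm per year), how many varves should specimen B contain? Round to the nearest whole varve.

4029 varves

Specimen A: after corrections the count is 8422 − 12 + 7 = 8417 varves.
A: 4397.7 mm over 8417 years gives 4397.7 / 8417 ≈ 0.522 mm/yr.
Specimen B: 2103.3 mm / 0.522 mm per year = 4029.31 years ≈ 4029 varves.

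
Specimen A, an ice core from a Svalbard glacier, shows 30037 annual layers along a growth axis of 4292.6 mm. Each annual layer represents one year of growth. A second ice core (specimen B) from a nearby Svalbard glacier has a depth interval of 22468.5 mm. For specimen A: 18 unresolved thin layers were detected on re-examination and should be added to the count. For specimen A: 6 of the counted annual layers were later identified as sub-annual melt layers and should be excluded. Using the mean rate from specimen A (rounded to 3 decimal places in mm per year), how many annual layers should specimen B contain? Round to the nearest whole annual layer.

Specimen A: true annual layer count = 30037 − 6 + 18 = 30049.
A: Extension rate ≈ 4292.6 / 30049 = 0.143 mm/year.
For B, 22468.5 / 0.143 = 157122.38 years ≈ 157122 annual layers.

157122 annual layers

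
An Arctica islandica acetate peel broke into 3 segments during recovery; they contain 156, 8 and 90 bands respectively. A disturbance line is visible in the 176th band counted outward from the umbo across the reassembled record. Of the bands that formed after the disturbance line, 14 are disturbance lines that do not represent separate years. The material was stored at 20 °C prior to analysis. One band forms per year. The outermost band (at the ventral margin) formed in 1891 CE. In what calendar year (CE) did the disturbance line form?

1827 CE

Total bands = 156 + 8 + 90 = 254.
254 − 176 = 78 bands lie beyond the disturbance line toward the ventral margin.
Excluding 14 false bands: 78 − 14 = 64.
Counting back 64 years from 1891 CE places the disturbance line in 1891 − 64 = 1827 CE.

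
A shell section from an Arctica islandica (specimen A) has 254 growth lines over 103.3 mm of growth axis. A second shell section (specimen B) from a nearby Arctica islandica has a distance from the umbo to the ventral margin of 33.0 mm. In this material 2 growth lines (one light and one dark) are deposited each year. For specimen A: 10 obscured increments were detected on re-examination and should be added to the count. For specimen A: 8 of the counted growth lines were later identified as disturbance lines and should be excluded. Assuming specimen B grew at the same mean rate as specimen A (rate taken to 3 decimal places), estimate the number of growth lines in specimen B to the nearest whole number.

Specimen A: correcting the raw count gives 254 − 8 + 10 = 256 true growth lines.
Specimen A: dividing by 2 growth lines per year: 256 / 2 = 128 years.
A: Extension rate ≈ 103.3 / 128 = 0.807 mm/year.
B spans 33.0 / 0.807 = 40.89 years; at 2 growth lines per year that is 40.89 × 2 ≈ 82 growth lines.

82 growth lines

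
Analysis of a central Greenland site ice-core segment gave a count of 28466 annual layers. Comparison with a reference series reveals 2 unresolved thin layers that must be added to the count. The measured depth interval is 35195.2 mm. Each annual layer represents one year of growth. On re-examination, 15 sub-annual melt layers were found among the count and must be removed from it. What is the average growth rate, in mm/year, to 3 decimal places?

Correcting the raw count gives 28466 − 15 + 2 = 28453 true annual layers.
Mean rate = 35195.2 mm / 28453 years ≈ 1.237 mm/year.

1.237 mm/year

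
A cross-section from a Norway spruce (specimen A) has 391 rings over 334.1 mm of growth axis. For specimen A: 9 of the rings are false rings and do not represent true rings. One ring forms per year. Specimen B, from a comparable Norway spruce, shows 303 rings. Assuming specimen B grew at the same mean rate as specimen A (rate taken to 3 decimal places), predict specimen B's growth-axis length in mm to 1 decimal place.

265.1 mm

Specimen A: after corrections the count is 391 − 9 = 382 rings.
A: Extension rate ≈ 334.1 / 382 = 0.875 mm/year.
For B, 0.875 mm/year × 303 years = 265.1 mm.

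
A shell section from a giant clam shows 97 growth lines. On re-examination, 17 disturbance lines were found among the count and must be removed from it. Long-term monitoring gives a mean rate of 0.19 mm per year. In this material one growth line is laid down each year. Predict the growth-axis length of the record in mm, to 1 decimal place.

Correcting the raw count gives 97 − 17 = 80 true growth lines.
Length ≈ 0.19 × 80 = 15.2 mm.

15.2 mm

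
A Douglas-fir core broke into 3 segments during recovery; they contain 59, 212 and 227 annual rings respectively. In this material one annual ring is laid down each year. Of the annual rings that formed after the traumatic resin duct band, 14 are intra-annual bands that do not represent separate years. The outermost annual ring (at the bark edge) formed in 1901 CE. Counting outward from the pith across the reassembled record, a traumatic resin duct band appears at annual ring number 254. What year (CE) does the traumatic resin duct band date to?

1671 CE

Total annual rings = 59 + 212 + 227 = 498.
Between annual ring 254 and the bark edge there are 498 − 254 = 244 annual rings.
244 − 14 false = 230 true annual rings after the traumatic resin duct band.
1901 − 230 = 1671 CE.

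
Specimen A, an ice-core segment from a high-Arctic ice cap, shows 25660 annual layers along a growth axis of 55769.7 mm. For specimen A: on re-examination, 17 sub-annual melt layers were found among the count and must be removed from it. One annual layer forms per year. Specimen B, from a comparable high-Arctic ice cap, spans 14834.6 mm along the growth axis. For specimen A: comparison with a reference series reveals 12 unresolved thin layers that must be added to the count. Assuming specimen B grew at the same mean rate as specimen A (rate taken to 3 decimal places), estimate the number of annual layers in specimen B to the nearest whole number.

6824 annual layers

Specimen A: adjusted count: 25660 − 17 + 12 = 25655 annual layers.
A: Mean rate = 55769.7 mm / 25655 years ≈ 2.174 mm/yr.
B spans 14834.6 / 2.174 = 6823.64 years ≈ 6824 annual layers.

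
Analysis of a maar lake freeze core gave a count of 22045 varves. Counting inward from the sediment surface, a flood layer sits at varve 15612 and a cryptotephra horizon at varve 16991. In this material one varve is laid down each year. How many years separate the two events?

The two markers are separated by 16991 − 15612 = 1379 varves.
One varve per year makes the interval 1379 years.

1379 yr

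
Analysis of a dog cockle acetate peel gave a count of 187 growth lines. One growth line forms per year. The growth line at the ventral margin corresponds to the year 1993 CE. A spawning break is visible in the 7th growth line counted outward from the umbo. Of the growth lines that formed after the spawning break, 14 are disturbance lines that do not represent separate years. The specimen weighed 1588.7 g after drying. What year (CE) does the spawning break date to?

1827 CE

Between growth line 7 and the ventral margin there are 187 − 7 = 180 growth lines.
Removing the 14 false growth lines leaves 180 − 14 = 166 true growth lines beyond the spawning break.
Counting back 166 years from 1993 CE places the spawning break in 1993 − 166 = 1827 CE.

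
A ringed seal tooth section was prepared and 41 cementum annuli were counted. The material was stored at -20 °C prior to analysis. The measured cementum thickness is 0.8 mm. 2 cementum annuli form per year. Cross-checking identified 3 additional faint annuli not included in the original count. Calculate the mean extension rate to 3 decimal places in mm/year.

True cementum annulus count = 41 + 3 = 44.
44 cementum annuli at 2 per year is 44 / 2 = 22 years.
Extension rate ≈ 0.8 / 22 = 0.036 mm/year.

0.036 mm/year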